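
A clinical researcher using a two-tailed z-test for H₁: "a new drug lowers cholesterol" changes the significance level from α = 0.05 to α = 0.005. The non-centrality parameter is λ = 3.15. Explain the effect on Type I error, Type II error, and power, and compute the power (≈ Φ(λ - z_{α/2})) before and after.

Decreasing α from 0.05 to 0.005:
• Type I error rate decreases (α is the Type I rate by definition).
• Critical value moves from z_{α/2} = 1.96 to 2.807, so power = Φ(λ - z_{α/2}) goes from Φ(3.15 - 1.96) = 0.883 to Φ(3.15 - 2.807) = 0.634.
• Type II error rate β = 1 - power therefore increases (0.117 → 0.366).
Appropriate when false positives are costly — here, approving an ineffective drug — patients take a useless medication and may skip effective alternatives.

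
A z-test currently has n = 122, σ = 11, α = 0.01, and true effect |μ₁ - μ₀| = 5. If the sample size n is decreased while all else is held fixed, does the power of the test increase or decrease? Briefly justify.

Power decreases: a smaller n inflates the standard error σ/√n, pulling the sampling distribution under H₁ back toward the critical value.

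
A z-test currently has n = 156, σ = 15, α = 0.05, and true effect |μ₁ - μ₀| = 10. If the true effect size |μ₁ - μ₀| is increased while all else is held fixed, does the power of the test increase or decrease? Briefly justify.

Power increases: a larger true effect increases the non-centrality λ = |μ₁ - μ₀|/(σ/√n).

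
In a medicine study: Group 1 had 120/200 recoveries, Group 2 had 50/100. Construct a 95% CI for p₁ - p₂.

p̂₁ = 0.6, p̂₂ = 0.5. Difference = 0.1. CI = (-0.019, 0.219)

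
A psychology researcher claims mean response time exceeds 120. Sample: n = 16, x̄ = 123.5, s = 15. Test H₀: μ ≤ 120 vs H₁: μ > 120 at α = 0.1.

t = (123.5 - 120)/(15/√16) = 0.933, df = 15. Critical t = 1.341. Fail to reject H₀.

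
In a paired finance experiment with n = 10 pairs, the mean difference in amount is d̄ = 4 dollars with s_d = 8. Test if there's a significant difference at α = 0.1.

t = d̄/(s_d/√n) = 4/(8/√10) = 1.581. df = 9, critical t = ±1.833. Fail to reject H₀.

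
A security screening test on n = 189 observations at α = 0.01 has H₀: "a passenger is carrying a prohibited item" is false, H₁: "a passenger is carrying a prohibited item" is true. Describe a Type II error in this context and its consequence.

Type II error: failing to reject H₀ when it is false — concluding that a passenger is carrying a prohibited item is not supported when in fact it is. Consequence: letting a prohibited item through — security breach.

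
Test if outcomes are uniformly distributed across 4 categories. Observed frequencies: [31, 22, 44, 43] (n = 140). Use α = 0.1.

Expected = 35 each. χ² = Σ(O-E)²/E = 9.429. df = 3, critical value = 6.251. Reject H₀.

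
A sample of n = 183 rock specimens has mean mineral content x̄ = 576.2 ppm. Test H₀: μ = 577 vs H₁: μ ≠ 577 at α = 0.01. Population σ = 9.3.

z = (x̄ - μ₀)/(σ/√n) = (576.2 - 577)/(9.3/√183) = -1.164. Critical value: ±2.576. Since |-1.164| ≤ 2.576, Fail to reject H₀.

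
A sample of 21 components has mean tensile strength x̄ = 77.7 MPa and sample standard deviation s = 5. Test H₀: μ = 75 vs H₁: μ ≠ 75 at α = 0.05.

t = (x̄ - μ₀)/(s/√n) = (77.7 - 75)/(5/√21) = 2.475. df = 20, critical t = ±2.086. Reject H₀.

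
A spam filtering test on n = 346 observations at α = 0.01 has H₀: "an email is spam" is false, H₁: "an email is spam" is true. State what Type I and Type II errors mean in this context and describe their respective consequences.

Type I (false positive): concluding that an email is spam when it is not — a legitimate email is sent to the spam folder and the user misses it. Type II (false negative): failing to conclude that an email is spam when it is — a spam email lands in the inbox. Which is costlier depends on domain priorities and is a judgement call rather than a statistical fact.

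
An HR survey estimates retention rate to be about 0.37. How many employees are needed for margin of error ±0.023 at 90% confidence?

n = z²p(1-p)/E² = 1.645²×0.37×0.63/0.023² = 1192.4 → n = 1193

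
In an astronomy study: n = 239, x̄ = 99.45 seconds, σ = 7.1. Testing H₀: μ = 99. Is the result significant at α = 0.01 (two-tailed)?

z = (99.45 - 99)/(7.1/√239) = 0.98. Since |z| ≤ 2.576, not significant at α = 0.01.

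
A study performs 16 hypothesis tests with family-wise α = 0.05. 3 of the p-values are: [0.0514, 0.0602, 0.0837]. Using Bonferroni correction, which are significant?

Bonferroni α = 0.05/16 = 0.00313. None of the given p-values are significant.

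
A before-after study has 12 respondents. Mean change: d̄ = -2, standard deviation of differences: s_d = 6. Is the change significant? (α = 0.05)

t = d̄/(s_d/√n) = -2/(6/√12) = -1.155. df = 11, critical t = ±2.201. Fail to reject H₀.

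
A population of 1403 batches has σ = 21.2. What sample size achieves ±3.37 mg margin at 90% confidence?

Without FPC: n₀ = (1.645×21.2/3.37)² = 107.089. With FPC: n = n₀N/(n₀+N-1) = 99.6 → n = 100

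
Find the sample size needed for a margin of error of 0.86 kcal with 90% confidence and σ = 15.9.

n = (z*σ/E)² = (1.645×15.9/0.86)² = 925.0 → n = 925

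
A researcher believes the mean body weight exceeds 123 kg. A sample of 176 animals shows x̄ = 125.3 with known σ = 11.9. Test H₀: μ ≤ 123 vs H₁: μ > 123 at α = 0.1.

z = 2.564. Critical value: 1.28. Reject H₀.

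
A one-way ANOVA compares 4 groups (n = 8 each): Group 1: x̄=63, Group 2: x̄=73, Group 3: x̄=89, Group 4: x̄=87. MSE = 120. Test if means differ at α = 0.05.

Grand mean = 78.0. SS_between = 3616.0, MS_between = 1205.33. F = 10.044, F_crit ≈ 2.947. Reject H₀.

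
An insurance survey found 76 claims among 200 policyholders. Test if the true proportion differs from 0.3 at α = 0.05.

p̂ = 0.38, p₀ = 0.3. z = (p̂ - p₀)/√(p₀(1-p₀)/n) = 2.469. Critical: ±1.96. Reject H₀.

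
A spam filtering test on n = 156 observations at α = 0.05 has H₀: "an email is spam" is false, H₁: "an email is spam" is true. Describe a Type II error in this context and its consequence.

Type II error: failing to reject H₀ when it is false — concluding that an email is spam is not supported when in fact it is. Consequence: a spam email lands in the inbox.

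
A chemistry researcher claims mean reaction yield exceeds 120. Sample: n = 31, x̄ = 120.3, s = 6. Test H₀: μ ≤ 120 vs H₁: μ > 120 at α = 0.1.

t = (120.3 - 120)/(6/√31) = 0.278, df = 30. Critical t = 1.31. Fail to reject H₀.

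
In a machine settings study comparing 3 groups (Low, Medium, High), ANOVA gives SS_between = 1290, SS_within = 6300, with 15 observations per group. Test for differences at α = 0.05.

df_between = 2, df_within = 42. F = MS_between/MS_within = 645.0/150.0 = 4.3. F_crit ≈ 3.22. Reject H₀. At least one mean differs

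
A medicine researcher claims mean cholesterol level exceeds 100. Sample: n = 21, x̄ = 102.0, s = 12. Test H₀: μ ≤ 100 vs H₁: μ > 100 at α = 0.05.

t = (102.0 - 100)/(12/√21) = 0.764, df = 20. Critical t = 1.725. Fail to reject H₀.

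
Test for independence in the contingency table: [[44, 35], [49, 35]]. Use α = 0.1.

χ² = 0.116. df = 1, critical = 2.706. Fail to reject H₀. No evidence of dependence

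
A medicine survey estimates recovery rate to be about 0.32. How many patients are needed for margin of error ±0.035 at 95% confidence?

n = z²p(1-p)/E² = 1.96²×0.32×0.68/0.035² = 682.4 → n = 683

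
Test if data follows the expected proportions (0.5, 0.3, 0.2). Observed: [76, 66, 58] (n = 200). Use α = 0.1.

Expected: [100.0, 60.0, 40.0]. χ² = 14.46. df = 2, critical = 4.605. Reject H₀.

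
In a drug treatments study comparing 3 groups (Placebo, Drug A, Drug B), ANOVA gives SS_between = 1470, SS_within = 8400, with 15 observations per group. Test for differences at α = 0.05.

df_between = 2, df_within = 42. F = MS_between/MS_within = 735.0/200.0 = 3.675. F_crit ≈ 3.22. Reject H₀. At least one mean differs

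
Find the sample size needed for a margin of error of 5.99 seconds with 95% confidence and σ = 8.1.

n = (z*σ/E)² = (1.96×8.1/5.99)² = 7.02 → n = 8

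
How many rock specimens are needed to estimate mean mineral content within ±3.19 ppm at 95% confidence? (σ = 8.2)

n = (z*σ/E)² = (1.96×8.2/3.19)² = 25.4 → n = 26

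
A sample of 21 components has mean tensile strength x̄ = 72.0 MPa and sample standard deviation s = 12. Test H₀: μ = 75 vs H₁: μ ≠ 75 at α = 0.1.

t = (x̄ - μ₀)/(s/√n) = (72.0 - 75)/(12/√21) = -1.146. df = 20, critical t = ±1.725. Fail to reject H₀.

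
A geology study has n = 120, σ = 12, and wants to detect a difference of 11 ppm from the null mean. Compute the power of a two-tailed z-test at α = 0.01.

SE = σ/√n = 12/√120 = 1.095. Non-centrality λ = d/SE = 11/1.095 = 10.042. Power ≈ Φ(λ - z_{α/2}) = Φ(10.042 - 2.576) = Φ(7.466) = 1.0.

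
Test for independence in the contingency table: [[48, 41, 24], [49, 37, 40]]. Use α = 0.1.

χ² = 3.519. df = 2, critical = 4.605. Fail to reject H₀. No evidence of dependence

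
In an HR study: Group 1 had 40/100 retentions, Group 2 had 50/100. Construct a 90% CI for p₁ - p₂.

p̂₁ = 0.4, p̂₂ = 0.5. Difference = -0.1. CI = (-0.215, 0.015)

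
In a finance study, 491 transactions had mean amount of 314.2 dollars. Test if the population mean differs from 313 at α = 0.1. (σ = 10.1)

z = (x̄ - μ₀)/(σ/√n) = (314.2 - 313)/(10.1/√491) = 2.633. Critical value: ±1.645. Since |2.633| > 1.645, Reject H₀.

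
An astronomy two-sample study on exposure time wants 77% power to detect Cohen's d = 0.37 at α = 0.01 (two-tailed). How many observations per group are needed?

z_{α/2} = 2.576, z_β = Φ⁻¹(0.77) = 0.739. For small effect (d = 0.37): n per group = 2(z_{α/2} + z_β)²/d² = 2(2.576 + 0.739)²/0.37² = 160.5 → 161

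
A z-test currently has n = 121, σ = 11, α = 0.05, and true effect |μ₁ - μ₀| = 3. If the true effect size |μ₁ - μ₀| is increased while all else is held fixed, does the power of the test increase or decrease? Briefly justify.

Power increases: a larger true effect increases the non-centrality λ = |μ₁ - μ₀|/(σ/√n).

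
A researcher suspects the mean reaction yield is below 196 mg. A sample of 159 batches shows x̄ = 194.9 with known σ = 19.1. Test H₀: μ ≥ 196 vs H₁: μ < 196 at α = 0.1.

z = -0.726. Critical value: -1.28. Fail to reject H₀.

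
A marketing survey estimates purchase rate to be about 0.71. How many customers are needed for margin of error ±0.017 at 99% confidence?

n = z²p(1-p)/E² = 2.576²×0.71×0.29/0.017² = 4727.7 → n = 4728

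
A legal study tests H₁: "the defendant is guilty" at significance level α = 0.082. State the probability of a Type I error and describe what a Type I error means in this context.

P(Type I error) = α = 0.082. A Type I error is rejecting H₀ when H₀ is actually true (false positive) — here, concluding that the defendant is guilty when in fact this is not the case. Consequence: convicting an innocent person.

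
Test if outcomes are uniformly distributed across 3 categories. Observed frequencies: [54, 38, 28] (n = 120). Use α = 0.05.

Expected = 40 each. χ² = Σ(O-E)²/E = 8.6. df = 2, critical value = 5.991. Reject H₀.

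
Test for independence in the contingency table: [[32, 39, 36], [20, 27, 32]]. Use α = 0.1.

χ² = 0.994. df = 2, critical = 4.605. Fail to reject H₀. No evidence of dependence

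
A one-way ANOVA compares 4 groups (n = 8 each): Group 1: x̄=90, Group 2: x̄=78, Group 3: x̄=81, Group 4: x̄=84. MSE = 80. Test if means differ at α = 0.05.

Grand mean = 83.25. SS_between = 630.0, MS_between = 210.0. F = 2.625, F_crit ≈ 2.947. Fail to reject H₀.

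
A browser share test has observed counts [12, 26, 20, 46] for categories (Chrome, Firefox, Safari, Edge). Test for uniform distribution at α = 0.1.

Expected = 26 each. χ² = Σ(O-E)²/E = 24.308. df = 3, critical value = 6.251. Reject H₀.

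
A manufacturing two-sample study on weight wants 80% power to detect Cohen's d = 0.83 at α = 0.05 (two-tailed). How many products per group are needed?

z_{α/2} = 1.96, z_β = Φ⁻¹(0.8) = 0.842. For large effect (d = 0.83): n per group = 2(z_{α/2} + z_β)²/d² = 2(1.96 + 0.842)²/0.83² = 22.8 → 23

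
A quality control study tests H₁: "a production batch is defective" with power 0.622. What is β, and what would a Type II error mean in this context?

β = 1 - power = 1 - 0.622 = 0.378. A Type II error is failing to reject H₀ when H₀ is false (false negative) — here, failing to conclude that a production batch is defective when in fact it is true. Consequence: shipping a defective batch — faulty products reach customers.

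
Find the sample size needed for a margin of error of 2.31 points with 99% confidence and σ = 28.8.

n = (z*σ/E)² = (2.576×28.8/2.31)² = 1031.5 → n = 1032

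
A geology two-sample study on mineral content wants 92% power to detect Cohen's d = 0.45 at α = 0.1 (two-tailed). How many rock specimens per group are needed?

z_{α/2} = 1.645, z_β = Φ⁻¹(0.92) = 1.405. For small effect (d = 0.45): n per group = 2(z_{α/2} + z_β)²/d² = 2(1.645 + 1.405)²/0.45² = 91.9 → 92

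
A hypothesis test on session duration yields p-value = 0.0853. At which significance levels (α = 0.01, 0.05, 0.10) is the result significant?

p = 0.0853. Significant at: α = 0.1.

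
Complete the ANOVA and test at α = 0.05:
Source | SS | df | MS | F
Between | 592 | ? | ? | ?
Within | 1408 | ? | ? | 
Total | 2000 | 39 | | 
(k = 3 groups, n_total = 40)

df_between = 2, df_within = 37. MS_between = 296.0, MS_within = 38.05. F = 7.778, F_crit ≈ 3.252. Reject H₀.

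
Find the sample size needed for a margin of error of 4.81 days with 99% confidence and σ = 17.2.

n = (z*σ/E)² = (2.576×17.2/4.81)² = 84.9 → n = 85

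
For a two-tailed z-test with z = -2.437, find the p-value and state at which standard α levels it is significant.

p = 2·P(Z > |-2.437|) = 2·(1 - Φ(2.437)) ≈ 0.0148. Significant at α = 0.1; Significant at α = 0.05.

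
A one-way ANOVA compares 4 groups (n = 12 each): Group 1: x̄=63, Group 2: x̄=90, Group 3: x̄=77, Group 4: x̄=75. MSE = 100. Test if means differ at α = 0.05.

Grand mean = 76.25. SS_between = 4401.0, MS_between = 1467.0. F = 14.67, F_crit ≈ 2.816. Reject H₀.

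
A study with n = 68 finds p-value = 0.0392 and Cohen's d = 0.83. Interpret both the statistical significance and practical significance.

Statistically significant (p = 0.0392 < 0.05). Cohen's d = 0.83 indicates a large effect size. Both statistical and practical significance should be considered.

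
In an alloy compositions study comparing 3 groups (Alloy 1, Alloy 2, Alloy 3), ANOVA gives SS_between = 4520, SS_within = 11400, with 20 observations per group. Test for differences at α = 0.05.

df_between = 2, df_within = 57. F = MS_between/MS_within = 2260.0/200.0 = 11.3. F_crit ≈ 3.159. Reject H₀. At least one mean differs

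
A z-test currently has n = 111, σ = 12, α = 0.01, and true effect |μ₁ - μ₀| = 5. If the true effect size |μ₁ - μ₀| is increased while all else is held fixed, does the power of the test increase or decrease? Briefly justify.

Power increases: a larger true effect increases the non-centrality λ = |μ₁ - μ₀|/(σ/√n).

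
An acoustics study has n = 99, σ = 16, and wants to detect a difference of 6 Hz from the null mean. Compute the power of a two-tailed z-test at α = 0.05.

SE = σ/√n = 16/√99 = 1.608. Non-centrality λ = d/SE = 6/1.608 = 3.731. Power ≈ Φ(λ - z_{α/2}) = Φ(3.731 - 1.96) = Φ(1.771) = 0.962.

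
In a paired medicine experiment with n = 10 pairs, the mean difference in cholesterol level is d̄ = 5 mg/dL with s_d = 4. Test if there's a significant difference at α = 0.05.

t = d̄/(s_d/√n) = 5/(4/√10) = 3.953. df = 9, critical t = ±2.262. Reject H₀.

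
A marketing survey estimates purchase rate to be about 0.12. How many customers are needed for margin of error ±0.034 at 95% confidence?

n = z²p(1-p)/E² = 1.96²×0.12×0.88/0.034² = 350.9 → n = 351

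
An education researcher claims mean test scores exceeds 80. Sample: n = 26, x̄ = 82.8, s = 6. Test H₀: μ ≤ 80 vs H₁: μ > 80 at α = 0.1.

t = (82.8 - 80)/(6/√26) = 2.38, df = 25. Critical t = 1.316. Reject H₀.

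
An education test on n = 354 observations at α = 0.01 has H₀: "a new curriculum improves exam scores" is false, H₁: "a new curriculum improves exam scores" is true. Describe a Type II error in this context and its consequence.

Type II error: failing to reject H₀ when it is false — concluding that a new curriculum improves exam scores is not supported when in fact it is. Consequence: keeping the old curriculum when the new one would have helped students.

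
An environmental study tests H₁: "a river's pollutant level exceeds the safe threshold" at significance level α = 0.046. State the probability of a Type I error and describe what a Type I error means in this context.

P(Type I error) = α = 0.046. A Type I error is rejecting H₀ when H₀ is actually true (false positive) — here, concluding that a river's pollutant level exceeds the safe threshold when in fact this is not the case. Consequence: shutting down a compliant factory unnecessarily.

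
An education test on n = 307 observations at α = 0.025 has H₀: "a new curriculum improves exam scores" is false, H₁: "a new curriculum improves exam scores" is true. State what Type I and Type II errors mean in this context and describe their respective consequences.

Type I (false positive): concluding that a new curriculum improves exam scores when it is not — adopting a curriculum that gives no real benefit — disruption for nothing. Type II (false negative): failing to conclude that a new curriculum improves exam scores when it is — keeping the old curriculum when the new one would have helped students. Which is costlier depends on domain priorities and is a judgement call rather than a statistical fact.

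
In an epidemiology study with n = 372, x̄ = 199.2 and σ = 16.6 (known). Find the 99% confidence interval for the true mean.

CI = x̄ ± z*(σ/√n) = 199.2 ± 2.576(16.6/√372) = 199.2 ± 2.22 = (196.98, 201.42)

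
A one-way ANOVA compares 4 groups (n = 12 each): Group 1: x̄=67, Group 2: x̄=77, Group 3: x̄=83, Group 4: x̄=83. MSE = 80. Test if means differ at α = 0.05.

Grand mean = 77.5. SS_between = 2052.0, MS_between = 684.0. F = 8.55, F_crit ≈ 2.816. Reject H₀.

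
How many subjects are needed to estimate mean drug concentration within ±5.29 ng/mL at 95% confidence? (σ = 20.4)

n = (z*σ/E)² = (1.96×20.4/5.29)² = 57.1 → n = 58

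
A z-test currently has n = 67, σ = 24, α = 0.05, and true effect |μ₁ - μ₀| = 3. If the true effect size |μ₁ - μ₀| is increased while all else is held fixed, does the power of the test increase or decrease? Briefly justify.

Power increases: a larger true effect increases the non-centrality λ = |μ₁ - μ₀|/(σ/√n).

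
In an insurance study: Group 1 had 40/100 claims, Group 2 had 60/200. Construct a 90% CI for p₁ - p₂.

p̂₁ = 0.4, p̂₂ = 0.3. Difference = 0.1. CI = (0.003, 0.197)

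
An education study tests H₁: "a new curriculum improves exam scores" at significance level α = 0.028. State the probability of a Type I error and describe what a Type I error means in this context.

P(Type I error) = α = 0.028. A Type I error is rejecting H₀ when H₀ is actually true (false positive) — here, concluding that a new curriculum improves exam scores when in fact this is not the case. Consequence: adopting a curriculum that gives no real benefit — disruption for nothing.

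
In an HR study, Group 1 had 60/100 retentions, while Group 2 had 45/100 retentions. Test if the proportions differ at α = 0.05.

p̂₁ = 0.6, p̂₂ = 0.45, pooled p̂ = 0.525. z = 2.124. Critical: ±1.96. Reject H₀.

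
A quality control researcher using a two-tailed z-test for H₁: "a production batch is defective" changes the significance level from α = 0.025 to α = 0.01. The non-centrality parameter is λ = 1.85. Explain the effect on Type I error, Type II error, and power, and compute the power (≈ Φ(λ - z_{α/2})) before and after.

Decreasing α from 0.025 to 0.01:
• Type I error rate decreases (α is the Type I rate by definition).
• Critical value moves from z_{α/2} = 2.241 to 2.576, so power = Φ(λ - z_{α/2}) goes from Φ(1.85 - 2.241) = 0.348 to Φ(1.85 - 2.576) = 0.234.
• Type II error rate β = 1 - power therefore increases (0.652 → 0.766).
Appropriate when false positives are costly — here, scrapping a good batch — wasted material and cost for no reason.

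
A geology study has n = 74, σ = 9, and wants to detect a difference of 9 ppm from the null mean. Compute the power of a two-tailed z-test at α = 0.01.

SE = σ/√n = 9/√74 = 1.046. Non-centrality λ = d/SE = 9/1.046 = 8.602. Power ≈ Φ(λ - z_{α/2}) = Φ(8.602 - 2.576) = Φ(6.026) = 1.0.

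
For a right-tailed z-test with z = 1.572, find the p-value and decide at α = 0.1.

p = P(Z > 1.572) = 1 - Φ(1.572) ≈ 0.058. Since p < 0.1, reject H₀ (significant) at α = 0.1.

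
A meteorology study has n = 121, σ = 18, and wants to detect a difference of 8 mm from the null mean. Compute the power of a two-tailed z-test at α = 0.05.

SE = σ/√n = 18/√121 = 1.636. Non-centrality λ = d/SE = 8/1.636 = 4.889. Power ≈ Φ(λ - z_{α/2}) = Φ(4.889 - 1.96) = Φ(2.929) = 0.998.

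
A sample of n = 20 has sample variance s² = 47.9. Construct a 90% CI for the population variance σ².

df = 19. χ²_{0.05} = 30.144, χ²_{0.95} = 10.117. CI for σ² = ((n-1)s²/χ²_{α/2}, (n-1)s²/χ²_{1-α/2}) = (19·47.9/30.144, 19·47.9/10.117) = (30.19, 89.96)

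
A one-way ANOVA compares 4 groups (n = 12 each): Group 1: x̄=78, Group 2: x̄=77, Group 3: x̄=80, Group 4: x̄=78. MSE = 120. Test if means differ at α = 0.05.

Grand mean = 78.25. SS_between = 57.0, MS_between = 19.0. F = 0.158, F_crit ≈ 2.816. Fail to reject H₀.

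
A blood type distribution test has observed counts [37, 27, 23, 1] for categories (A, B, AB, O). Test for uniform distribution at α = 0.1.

Expected = 22 each. χ² = Σ(O-E)²/E = 31.455. df = 3, critical value = 6.251. Reject H₀.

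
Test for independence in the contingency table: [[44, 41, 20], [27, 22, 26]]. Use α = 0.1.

χ² = 5.743. df = 2, critical = 4.605. Reject H₀. Variables are dependent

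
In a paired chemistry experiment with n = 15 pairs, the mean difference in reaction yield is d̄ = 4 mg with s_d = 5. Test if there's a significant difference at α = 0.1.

t = d̄/(s_d/√n) = 4/(5/√15) = 3.098. df = 14, critical t = ±1.761. Reject H₀.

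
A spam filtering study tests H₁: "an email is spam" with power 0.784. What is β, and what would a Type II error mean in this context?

β = 1 - power = 1 - 0.784 = 0.216. A Type II error is failing to reject H₀ when H₀ is false (false negative) — here, failing to conclude that an email is spam when in fact it is true. Consequence: a spam email lands in the inbox.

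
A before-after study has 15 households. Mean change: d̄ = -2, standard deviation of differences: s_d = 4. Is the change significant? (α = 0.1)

t = d̄/(s_d/√n) = -2/(4/√15) = -1.936. df = 14, critical t = ±1.761. Reject H₀.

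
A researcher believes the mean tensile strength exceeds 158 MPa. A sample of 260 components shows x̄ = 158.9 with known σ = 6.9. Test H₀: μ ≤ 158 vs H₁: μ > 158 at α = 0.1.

z = 2.103. Critical value: 1.28. Reject H₀.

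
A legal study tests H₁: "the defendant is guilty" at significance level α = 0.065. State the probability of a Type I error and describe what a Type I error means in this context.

P(Type I error) = α = 0.065. A Type I error is rejecting H₀ when H₀ is actually true (false positive) — here, concluding that the defendant is guilty when in fact this is not the case. Consequence: convicting an innocent person.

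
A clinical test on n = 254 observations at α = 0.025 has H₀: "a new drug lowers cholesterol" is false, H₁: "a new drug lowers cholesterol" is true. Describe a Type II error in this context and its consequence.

Type II error: failing to reject H₀ when it is false — concluding that a new drug lowers cholesterol is not supported when in fact it is. Consequence: shelving an effective drug — patients miss out on a treatment that would have helped.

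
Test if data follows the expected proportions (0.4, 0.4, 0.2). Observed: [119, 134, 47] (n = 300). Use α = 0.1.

Expected: [120.0, 120.0, 60.0]. χ² = 4.458. df = 2, critical = 4.605. Fail to reject H₀.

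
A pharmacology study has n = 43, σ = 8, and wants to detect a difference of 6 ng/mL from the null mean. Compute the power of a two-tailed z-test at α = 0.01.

SE = σ/√n = 8/√43 = 1.22. Non-centrality λ = d/SE = 6/1.22 = 4.918. Power ≈ Φ(λ - z_{α/2}) = Φ(4.918 - 2.576) = Φ(2.342) = 0.99.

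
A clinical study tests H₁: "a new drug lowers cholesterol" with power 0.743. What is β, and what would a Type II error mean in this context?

β = 1 - power = 1 - 0.743 = 0.257. A Type II error is failing to reject H₀ when H₀ is false (false negative) — here, failing to conclude that a new drug lowers cholesterol when in fact it is true. Consequence: shelving an effective drug — patients miss out on a treatment that would have helped.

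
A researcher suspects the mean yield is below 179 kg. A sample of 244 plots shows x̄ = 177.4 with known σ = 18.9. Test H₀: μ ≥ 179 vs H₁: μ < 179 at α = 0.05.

z = -1.322. Critical value: -1.645. Fail to reject H₀.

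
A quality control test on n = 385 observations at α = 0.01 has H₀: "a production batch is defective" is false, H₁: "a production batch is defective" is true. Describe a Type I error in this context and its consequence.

Type I error: rejecting H₀ when it is true — concluding that a production batch is defective when in fact it is not. Consequence: scrapping a good batch — wasted material and cost for no reason.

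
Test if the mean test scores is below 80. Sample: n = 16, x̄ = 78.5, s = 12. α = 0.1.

t = (78.5 - 80)/(12/√16) = -0.5, df = 15. Critical t = -1.341. Fail to reject H₀.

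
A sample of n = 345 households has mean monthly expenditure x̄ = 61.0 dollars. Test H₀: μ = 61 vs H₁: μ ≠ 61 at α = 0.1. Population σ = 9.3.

z = (x̄ - μ₀)/(σ/√n) = (61.0 - 61)/(9.3/√345) = 0.0. Critical value: ±1.645. Since |0.0| ≤ 1.645, Fail to reject H₀.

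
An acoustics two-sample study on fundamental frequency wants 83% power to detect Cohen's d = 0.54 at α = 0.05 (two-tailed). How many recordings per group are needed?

z_{α/2} = 1.96, z_β = Φ⁻¹(0.83) = 0.954. For medium effect (d = 0.54): n per group = 2(z_{α/2} + z_β)²/d² = 2(1.96 + 0.954)²/0.54² = 58.2 → 59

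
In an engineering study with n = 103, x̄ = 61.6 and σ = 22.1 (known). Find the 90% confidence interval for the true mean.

CI = x̄ ± z*(σ/√n) = 61.6 ± 1.645(22.1/√103) = 61.6 ± 3.58 = (58.02, 65.18)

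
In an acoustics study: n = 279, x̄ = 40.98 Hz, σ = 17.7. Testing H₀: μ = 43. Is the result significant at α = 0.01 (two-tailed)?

z = (40.98 - 43)/(17.7/√279) = -1.906. Since |z| ≤ 2.576, not significant at α = 0.01.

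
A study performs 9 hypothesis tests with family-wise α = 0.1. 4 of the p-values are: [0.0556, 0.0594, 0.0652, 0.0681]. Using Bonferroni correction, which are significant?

Bonferroni α = 0.1/9 = 0.01111. None of the given p-values are significant.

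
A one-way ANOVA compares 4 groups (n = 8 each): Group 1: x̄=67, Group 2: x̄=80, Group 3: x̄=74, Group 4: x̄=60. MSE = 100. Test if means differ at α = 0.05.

Grand mean = 70.25. SS_between = 1798.0, MS_between = 599.33. F = 5.993, F_crit ≈ 2.947. Reject H₀.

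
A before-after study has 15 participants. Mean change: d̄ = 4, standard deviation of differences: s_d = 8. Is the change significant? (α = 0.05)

t = d̄/(s_d/√n) = 4/(8/√15) = 1.936. df = 14, critical t = ±2.145. Fail to reject H₀.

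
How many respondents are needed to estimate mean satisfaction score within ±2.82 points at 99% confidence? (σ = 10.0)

n = (z*σ/E)² = (2.576×10.0/2.82)² = 83.4 → n = 84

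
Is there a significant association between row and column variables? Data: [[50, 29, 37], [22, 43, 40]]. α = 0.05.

χ² = 13.213. df = 2, critical = 5.991. Reject H₀. Variables are dependent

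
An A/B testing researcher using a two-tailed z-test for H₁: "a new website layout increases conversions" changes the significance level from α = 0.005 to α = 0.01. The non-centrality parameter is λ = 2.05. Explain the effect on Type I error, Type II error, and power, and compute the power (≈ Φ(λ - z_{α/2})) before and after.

Increasing α from 0.005 to 0.01:
• Type I error rate increases (α is the Type I rate by definition).
• Critical value moves from z_{α/2} = 2.807 to 2.576, so power = Φ(λ - z_{α/2}) goes from Φ(2.05 - 2.807) = 0.225 to Φ(2.05 - 2.576) = 0.299.
• Type II error rate β = 1 - power therefore decreases (0.775 → 0.701).
Appropriate when false negatives are costly — here, discarding a layout that would have improved conversions — lost revenue.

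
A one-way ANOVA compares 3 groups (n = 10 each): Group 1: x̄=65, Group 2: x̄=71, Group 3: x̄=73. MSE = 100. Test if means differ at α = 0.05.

Grand mean = 69.67. SS_between = 346.67, MS_between = 173.33. F = 1.733, F_crit ≈ 3.354. Fail to reject H₀.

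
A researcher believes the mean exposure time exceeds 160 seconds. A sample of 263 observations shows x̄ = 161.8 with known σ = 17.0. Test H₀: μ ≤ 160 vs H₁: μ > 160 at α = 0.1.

z = 1.717. Critical value: 1.28. Reject H₀.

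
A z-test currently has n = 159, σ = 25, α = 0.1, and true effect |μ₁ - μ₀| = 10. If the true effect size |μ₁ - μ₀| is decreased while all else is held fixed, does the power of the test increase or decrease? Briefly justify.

Power decreases: a smaller true effect decreases the non-centrality λ = |μ₁ - μ₀|/(σ/√n).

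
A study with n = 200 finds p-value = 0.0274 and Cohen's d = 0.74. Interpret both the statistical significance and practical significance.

Statistically significant (p = 0.0274 < 0.05). Cohen's d = 0.74 indicates a medium effect size. Both statistical and practical significance should be considered.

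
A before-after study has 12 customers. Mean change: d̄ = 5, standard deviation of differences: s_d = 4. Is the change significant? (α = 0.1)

t = d̄/(s_d/√n) = 5/(4/√12) = 4.33. df = 11, critical t = ±1.796. Reject H₀.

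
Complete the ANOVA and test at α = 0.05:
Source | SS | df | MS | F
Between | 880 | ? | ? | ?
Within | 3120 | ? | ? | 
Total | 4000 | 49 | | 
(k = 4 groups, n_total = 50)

df_between = 3, df_within = 46. MS_between = 293.33, MS_within = 67.83. F = 4.325, F_crit ≈ 2.807. Reject H₀.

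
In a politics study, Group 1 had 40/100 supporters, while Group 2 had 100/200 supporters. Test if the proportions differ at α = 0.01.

p̂₁ = 0.4, p̂₂ = 0.5, pooled p̂ = 0.467. z = -1.637. Critical: ±2.576. Fail to reject H₀.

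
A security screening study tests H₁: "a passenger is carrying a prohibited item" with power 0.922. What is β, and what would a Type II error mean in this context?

β = 1 - power = 1 - 0.922 = 0.078. A Type II error is failing to reject H₀ when H₀ is false (false negative) — here, failing to conclude that a passenger is carrying a prohibited item when in fact it is true. Consequence: letting a prohibited item through — security breach.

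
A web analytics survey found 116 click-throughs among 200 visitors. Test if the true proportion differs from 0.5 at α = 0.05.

p̂ = 0.58, p₀ = 0.5. z = (p̂ - p₀)/√(p₀(1-p₀)/n) = 2.263. Critical: ±1.96. Reject H₀.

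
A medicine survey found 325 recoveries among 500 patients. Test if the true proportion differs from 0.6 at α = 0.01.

p̂ = 0.65, p₀ = 0.6. z = (p̂ - p₀)/√(p₀(1-p₀)/n) = 2.282. Critical: ±2.576. Fail to reject H₀.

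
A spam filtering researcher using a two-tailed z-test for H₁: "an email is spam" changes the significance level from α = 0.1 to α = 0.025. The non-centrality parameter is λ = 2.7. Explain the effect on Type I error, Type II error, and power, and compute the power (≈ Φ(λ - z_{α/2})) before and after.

Decreasing α from 0.1 to 0.025:
• Type I error rate decreases (α is the Type I rate by definition).
• Critical value moves from z_{α/2} = 1.645 to 2.241, so power = Φ(λ - z_{α/2}) goes from Φ(2.7 - 1.645) = 0.854 to Φ(2.7 - 2.241) = 0.677.
• Type II error rate β = 1 - power therefore increases (0.146 → 0.323).
Appropriate when false positives are costly — here, a legitimate email is sent to the spam folder and the user misses it.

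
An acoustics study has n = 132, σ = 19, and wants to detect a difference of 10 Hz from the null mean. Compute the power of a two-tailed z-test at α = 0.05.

SE = σ/√n = 19/√132 = 1.654. Non-centrality λ = d/SE = 10/1.654 = 6.047. Power ≈ Φ(λ - z_{α/2}) = Φ(6.047 - 1.96) = Φ(4.087) = 1.0.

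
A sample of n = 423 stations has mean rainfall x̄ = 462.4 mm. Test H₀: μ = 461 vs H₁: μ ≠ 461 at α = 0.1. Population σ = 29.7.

z = (x̄ - μ₀)/(σ/√n) = (462.4 - 461)/(29.7/√423) = 0.969. Critical value: ±1.645. Since |0.969| ≤ 1.645, Fail to reject H₀.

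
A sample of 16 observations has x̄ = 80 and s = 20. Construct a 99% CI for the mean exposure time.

CI = x̄ ± t*(s/√n) = 80 ± 2.947(20/√16) = (65.27, 94.73)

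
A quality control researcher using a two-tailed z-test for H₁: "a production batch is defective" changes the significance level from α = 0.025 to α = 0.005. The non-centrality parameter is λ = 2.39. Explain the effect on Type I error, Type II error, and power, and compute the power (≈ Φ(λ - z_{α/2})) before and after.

Decreasing α from 0.025 to 0.005:
• Type I error rate decreases (α is the Type I rate by definition).
• Critical value moves from z_{α/2} = 2.241 to 2.807, so power = Φ(λ - z_{α/2}) goes from Φ(2.39 - 2.241) = 0.559 to Φ(2.39 - 2.807) = 0.338.
• Type II error rate β = 1 - power therefore increases (0.441 → 0.662).
Appropriate when false positives are costly — here, scrapping a good batch — wasted material and cost for no reason.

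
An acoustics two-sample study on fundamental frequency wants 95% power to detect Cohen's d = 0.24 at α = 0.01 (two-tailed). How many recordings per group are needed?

z_{α/2} = 2.576, z_β = Φ⁻¹(0.95) = 1.645. For small effect (d = 0.24): n per group = 2(z_{α/2} + z_β)²/d² = 2(2.576 + 1.645)²/0.24² = 618.6 → 619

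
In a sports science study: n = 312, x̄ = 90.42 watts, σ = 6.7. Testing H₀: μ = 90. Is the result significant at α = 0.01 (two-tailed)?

z = (90.42 - 90)/(6.7/√312) = 1.107. Since |z| ≤ 2.576, not significant at α = 0.01.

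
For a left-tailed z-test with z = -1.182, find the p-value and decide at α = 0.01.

p = P(Z < -1.182) = Φ(-1.182) ≈ 0.1186. Since p ≥ 0.01, fail to reject H₀ (not significant) at α = 0.01.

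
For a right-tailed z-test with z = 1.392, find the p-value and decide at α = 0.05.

p = P(Z > 1.392) = 1 - Φ(1.392) ≈ 0.082. Since p ≥ 0.05, fail to reject H₀ (not significant) at α = 0.05.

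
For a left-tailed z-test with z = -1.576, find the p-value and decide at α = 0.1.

p = P(Z < -1.576) = Φ(-1.576) ≈ 0.0575. Since p < 0.1, reject H₀ (significant) at α = 0.1.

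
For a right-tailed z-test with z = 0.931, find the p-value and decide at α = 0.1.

p = P(Z > 0.931) = 1 - Φ(0.931) ≈ 0.1759. Since p ≥ 0.1, fail to reject H₀ (not significant) at α = 0.1.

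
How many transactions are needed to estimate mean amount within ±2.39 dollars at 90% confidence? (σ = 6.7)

n = (z*σ/E)² = (1.645×6.7/2.39)² = 21.3 → n = 22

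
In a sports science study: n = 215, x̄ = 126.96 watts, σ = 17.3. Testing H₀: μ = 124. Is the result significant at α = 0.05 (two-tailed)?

z = (126.96 - 124)/(17.3/√215) = 2.509. Since |z| > 1.96, significant at α = 0.05.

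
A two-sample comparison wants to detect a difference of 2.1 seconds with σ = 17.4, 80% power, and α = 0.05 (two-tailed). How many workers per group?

n per group = 2(z_α/2 + z_β)²σ²/d² = 2×(1.96 + 0.84)²×17.4²/2.1² = 1076.5 → n = 1077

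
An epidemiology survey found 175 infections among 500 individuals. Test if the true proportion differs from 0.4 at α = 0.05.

p̂ = 0.35, p₀ = 0.4. z = (p̂ - p₀)/√(p₀(1-p₀)/n) = -2.282. Critical: ±1.96. Reject H₀.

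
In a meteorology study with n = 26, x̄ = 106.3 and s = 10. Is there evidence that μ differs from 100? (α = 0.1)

t = (x̄ - μ₀)/(s/√n) = (106.3 - 100)/(10/√26) = 3.212. df = 25, critical t = ±1.708. Reject H₀.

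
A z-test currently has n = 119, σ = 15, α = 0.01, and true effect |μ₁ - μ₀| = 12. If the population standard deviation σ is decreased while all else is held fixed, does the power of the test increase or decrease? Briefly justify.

Power increases: a smaller σ shrinks the standard error σ/√n, moving the sampling distribution under H₁ further from the critical value.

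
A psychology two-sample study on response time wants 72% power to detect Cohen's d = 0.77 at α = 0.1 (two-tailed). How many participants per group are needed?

z_{α/2} = 1.645, z_β = Φ⁻¹(0.72) = 0.583. For medium effect (d = 0.77): n per group = 2(z_{α/2} + z_β)²/d² = 2(1.645 + 0.583)²/0.77² = 16.7 → 17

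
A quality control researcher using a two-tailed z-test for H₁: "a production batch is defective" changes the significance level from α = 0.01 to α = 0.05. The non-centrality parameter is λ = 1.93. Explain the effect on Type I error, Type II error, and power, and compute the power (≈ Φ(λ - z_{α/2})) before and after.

Increasing α from 0.01 to 0.05:
• Type I error rate increases (α is the Type I rate by definition).
• Critical value moves from z_{α/2} = 2.576 to 1.96, so power = Φ(λ - z_{α/2}) goes from Φ(1.93 - 2.576) = 0.259 to Φ(1.93 - 1.96) = 0.488.
• Type II error rate β = 1 - power therefore decreases (0.741 → 0.512).
Appropriate when false negatives are costly — here, shipping a defective batch — faulty products reach customers.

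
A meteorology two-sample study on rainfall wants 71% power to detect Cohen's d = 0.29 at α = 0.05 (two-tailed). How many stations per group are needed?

z_{α/2} = 1.96, z_β = Φ⁻¹(0.71) = 0.553. For small effect (d = 0.29): n per group = 2(z_{α/2} + z_β)²/d² = 2(1.96 + 0.553)²/0.29² = 150.2 → 151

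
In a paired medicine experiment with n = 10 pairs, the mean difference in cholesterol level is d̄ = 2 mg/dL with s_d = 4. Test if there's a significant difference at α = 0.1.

t = d̄/(s_d/√n) = 2/(4/√10) = 1.581. df = 9, critical t = ±1.833. Fail to reject H₀.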